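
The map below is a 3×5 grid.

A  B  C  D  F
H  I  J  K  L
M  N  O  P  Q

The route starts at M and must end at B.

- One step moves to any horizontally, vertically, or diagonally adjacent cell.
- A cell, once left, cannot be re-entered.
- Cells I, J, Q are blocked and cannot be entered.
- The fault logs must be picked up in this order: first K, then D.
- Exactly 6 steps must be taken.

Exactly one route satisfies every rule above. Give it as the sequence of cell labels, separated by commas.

M, N, O, K, D, C, B

The waypoints must appear in the order K, D, with no cell reused.
Route from M: right 2 to O, up-right 1 to K, up 1 to D, left 2 to B — 6 moves in all.
Check: order respected (K at step 3, D at step 4); 6 moves as required.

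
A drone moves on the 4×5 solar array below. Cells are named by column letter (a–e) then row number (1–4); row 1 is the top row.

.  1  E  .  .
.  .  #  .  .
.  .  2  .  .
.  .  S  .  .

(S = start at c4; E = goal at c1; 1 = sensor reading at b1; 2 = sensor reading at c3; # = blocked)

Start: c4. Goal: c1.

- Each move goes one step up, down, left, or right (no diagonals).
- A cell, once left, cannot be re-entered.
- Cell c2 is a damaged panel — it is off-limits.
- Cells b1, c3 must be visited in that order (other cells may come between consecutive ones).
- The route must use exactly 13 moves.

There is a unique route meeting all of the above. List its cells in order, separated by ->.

The waypoints must appear in the order b1, c3, with no cell reused.
Route from c4: left 2 to a4, up 3 to a1, right 1 to b1, down 2 to b3, right 2 to d3, up 2 to d1, left 1 to c1 — 13 moves in all.
Check: order respected (1 at step 6, 2 at step 9); 13 moves as required.

c4 -> b4 -> a4 -> a3 -> a2 -> a1 -> b1 -> b2 -> b3 -> c3 -> d3 -> d2 -> d1 -> c1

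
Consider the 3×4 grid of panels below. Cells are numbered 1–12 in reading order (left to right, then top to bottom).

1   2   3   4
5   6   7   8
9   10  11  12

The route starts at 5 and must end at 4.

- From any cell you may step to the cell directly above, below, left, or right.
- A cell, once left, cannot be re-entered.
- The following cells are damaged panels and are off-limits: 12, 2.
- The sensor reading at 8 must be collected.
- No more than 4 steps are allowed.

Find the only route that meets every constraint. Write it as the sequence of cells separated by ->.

5 -> 6 -> 7 -> 8 -> 4

Any route must reach 8 and still end at 4 within 4 moves, so the order of the required stops is forced.
Route from 5: 3× right (reaching 8), up to 4 — 4 moves in all.
Check: all required cells visited; 4 ≤ 4 moves.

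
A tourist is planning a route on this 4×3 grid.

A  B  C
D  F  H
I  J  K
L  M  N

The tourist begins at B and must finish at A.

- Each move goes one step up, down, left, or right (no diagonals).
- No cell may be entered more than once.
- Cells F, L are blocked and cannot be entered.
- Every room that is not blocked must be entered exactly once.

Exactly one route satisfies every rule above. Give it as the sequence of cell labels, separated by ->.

Need to visit all 10 open cells exactly once, starting at B and ending at A.
Route from B: right 1 to C, down 3 to N, left 1 to M, up 1 to J, left 1 to I, up 2 to A — 9 moves in all.
Check: all 10 open cells covered.

B -> C -> H -> K -> N -> M -> J -> I -> D -> A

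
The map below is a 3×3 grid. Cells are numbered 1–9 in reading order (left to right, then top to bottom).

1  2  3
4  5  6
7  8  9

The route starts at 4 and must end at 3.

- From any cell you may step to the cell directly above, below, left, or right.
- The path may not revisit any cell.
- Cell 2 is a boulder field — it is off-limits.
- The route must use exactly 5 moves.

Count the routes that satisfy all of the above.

Need simple routes of exactly 5 moves from 4 to 3 (Manhattan distance 3, so 1 moves are spent on a detour and 1 undoing it).
Enumerating: 4 7 8 5 6 3 | 4 7 8 9 6 3 | 4 5 8 9 6 3.
That gives 3 routes.

3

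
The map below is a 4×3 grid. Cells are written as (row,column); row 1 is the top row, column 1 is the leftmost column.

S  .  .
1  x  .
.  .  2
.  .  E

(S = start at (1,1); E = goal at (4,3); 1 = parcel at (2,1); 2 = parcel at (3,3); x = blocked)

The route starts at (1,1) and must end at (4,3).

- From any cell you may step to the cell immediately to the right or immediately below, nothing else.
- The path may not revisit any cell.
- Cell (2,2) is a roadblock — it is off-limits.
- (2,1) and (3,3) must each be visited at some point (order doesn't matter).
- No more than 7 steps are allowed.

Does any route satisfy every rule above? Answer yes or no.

yes

One route that works: (1,1) → (2,1) → (3,1) → (3,2) → (3,3) → (4,3).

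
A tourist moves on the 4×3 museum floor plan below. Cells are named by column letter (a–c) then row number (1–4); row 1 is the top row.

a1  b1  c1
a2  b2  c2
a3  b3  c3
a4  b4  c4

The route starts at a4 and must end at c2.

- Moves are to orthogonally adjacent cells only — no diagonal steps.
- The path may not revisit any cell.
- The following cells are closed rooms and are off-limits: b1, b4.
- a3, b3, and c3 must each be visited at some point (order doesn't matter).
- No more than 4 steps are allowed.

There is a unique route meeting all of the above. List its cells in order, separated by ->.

a4 -> a3 -> b3 -> c3 -> c2

Any route must reach a3, b3, and c3 and still end at c2 within 4 moves, so the order of the required stops is forced.
Route from a4: up to a3, 2× right (reaching c3), up to c2 — 4 moves in all.
Check: all required cells visited; 4 ≤ 4 moves.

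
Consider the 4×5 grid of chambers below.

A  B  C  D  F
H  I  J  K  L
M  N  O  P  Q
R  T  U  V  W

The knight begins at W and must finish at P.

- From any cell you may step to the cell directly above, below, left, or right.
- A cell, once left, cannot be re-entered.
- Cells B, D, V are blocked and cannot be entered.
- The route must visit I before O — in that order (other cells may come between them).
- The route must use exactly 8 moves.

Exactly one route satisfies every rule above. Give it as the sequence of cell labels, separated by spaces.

The waypoints must appear in the order I, O, with no cell reused.
Route from W: 2× up (reaching L), 3× left (reaching I), down to N, 2× right (reaching P) — 8 moves in all.
Check: order respected (I at step 5, O at step 7); 8 moves as required.

W Q L K J I N O P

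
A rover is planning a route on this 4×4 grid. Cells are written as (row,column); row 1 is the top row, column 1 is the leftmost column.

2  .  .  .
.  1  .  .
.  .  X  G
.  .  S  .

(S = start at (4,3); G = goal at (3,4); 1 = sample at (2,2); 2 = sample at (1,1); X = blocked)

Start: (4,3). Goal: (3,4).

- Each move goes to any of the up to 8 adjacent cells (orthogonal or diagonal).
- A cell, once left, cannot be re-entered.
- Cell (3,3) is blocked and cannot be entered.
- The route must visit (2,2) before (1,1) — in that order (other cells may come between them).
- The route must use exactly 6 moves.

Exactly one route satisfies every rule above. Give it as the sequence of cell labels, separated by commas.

The waypoints must appear in the order (2,2), (1,1), with no cell reused.
Route from (4,3): up-left to (3,2), up to (2,2), up-left to (1,1), right to (1,2), 2× down-right (reaching (3,4)) — 6 moves in all.
Check: order respected (1 at step 2, 2 at step 3); 6 moves as required.

(4,3), (3,2), (2,2), (1,1), (1,2), (2,3), (3,4)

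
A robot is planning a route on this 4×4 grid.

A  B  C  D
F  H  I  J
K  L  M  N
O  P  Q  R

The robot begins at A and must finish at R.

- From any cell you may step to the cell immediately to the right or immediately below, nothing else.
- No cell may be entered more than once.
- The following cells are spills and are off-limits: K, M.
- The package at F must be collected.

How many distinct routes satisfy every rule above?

A right/down-only route from A to R makes exactly 3 down-moves and 3 right-moves in some order.
With no other constraints that would be C(6,3) = 20 routes.
Split at F and multiply the segment counts (each segment already excludes blocked cells): A→F: 1; F→R: 2; product = 2.
That gives 2 routes.

2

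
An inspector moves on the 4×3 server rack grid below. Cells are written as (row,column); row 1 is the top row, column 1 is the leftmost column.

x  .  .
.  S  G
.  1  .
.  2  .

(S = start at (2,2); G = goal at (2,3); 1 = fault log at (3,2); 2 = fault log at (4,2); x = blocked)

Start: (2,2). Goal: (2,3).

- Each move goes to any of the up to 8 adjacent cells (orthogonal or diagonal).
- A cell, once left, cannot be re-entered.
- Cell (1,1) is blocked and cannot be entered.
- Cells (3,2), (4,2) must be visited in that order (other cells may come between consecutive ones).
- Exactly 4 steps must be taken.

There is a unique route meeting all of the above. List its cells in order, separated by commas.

(2,2), (3,2), (4,2), (3,3), (2,3)

The waypoints must appear in the order (3,2), (4,2), with no cell reused.
Route from (2,2): down 2 to (4,2), up-right 1 to (3,3), up 1 to (2,3) — 4 moves in all.
Check: order respected (1 at step 1, 2 at step 2); 4 moves as required.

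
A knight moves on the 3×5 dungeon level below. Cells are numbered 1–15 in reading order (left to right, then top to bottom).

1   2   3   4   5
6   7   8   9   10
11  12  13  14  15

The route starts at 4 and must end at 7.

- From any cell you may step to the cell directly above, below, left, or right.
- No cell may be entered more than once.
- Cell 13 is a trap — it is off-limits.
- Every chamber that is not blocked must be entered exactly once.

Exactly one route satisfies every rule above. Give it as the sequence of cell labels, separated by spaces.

Need to visit all 14 open cells exactly once, starting at 4 and ending at 7.
Route from 4: right 1 to 5, down 2 to 15, left 1 to 14, up 1 to 9, left 1 to 8, up 1 to 3, left 2 to 1, down 2 to 11, right 1 to 12, up 1 to 7 — 13 moves in all.
Check: all 14 open cells covered.

4 5 10 15 14 9 8 3 2 1 6 11 12 7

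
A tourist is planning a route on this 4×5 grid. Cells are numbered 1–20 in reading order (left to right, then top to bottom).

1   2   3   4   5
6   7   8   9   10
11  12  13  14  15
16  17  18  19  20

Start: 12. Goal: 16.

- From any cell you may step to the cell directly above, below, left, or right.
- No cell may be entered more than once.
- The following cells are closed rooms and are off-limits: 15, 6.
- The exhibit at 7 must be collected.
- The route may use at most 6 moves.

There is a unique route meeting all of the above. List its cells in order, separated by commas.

The budget equals the shortest possible length, so every move has to be on a shortest route through the required cells.
Route from 12: up to 7, right to 8, 2× down (reaching 18), 2× left (reaching 16) — 6 moves in all.
Check: all required cells visited; 6 ≤ 6 moves.

12, 7, 8, 13, 18, 17, 16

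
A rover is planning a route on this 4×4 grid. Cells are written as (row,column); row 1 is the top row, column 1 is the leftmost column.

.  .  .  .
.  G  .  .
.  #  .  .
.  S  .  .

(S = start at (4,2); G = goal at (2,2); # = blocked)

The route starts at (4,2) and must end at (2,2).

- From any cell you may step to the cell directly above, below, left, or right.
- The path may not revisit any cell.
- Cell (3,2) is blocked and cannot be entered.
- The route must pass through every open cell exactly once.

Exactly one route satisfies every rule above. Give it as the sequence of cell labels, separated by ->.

Need to visit all 15 open cells exactly once, starting at (4,2) and ending at (2,2).
Cell (1,1) has only two open neighbours ((2,1) and (1,2)), so the path must pass straight through it: one of those is the cell it's entered from and the other is where it exits.
Route from (4,2): left to (4,1), 3× up (reaching (1,1)), 3× right (reaching (1,4)), 3× down (reaching (4,4)), left to (4,3), 2× up (reaching (2,3)), left to (2,2) — 14 moves in all.
Check: all 15 open cells covered.

(4,2) -> (4,1) -> (3,1) -> (2,1) -> (1,1) -> (1,2) -> (1,3) -> (1,4) -> (2,4) -> (3,4) -> (4,4) -> (4,3) -> (3,3) -> (2,3) -> (2,2)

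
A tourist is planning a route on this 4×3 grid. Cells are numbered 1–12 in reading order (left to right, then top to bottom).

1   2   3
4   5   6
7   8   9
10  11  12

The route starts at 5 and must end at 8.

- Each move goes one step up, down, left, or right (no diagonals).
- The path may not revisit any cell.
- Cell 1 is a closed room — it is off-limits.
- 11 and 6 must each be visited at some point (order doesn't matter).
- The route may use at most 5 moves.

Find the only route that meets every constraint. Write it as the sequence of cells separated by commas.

5, 6, 9, 12, 11, 8

The budget equals the shortest possible length, so every move has to be on a shortest route through the required cells.
Route from 5: right to 6, 2× down (reaching 12), left to 11, up to 8 — 5 moves in all.
Check: all required cells visited; 5 ≤ 5 moves.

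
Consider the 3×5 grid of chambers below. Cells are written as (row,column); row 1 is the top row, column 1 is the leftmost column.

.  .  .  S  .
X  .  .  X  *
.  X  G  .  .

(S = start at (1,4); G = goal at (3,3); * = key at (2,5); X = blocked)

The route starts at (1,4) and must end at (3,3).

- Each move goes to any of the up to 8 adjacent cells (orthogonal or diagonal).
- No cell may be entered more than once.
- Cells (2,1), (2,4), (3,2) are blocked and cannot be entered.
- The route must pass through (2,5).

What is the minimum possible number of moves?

3

Any route passes through (2,5) somewhere between (1,4) and (3,3). Summing Chebyshev distances along the two legs ((1,4) → (2,5) → (3,3)) gives a lower bound of 1 + 2 = 3 moves.
A route of 3 moves achieves this: (1,4) → (2,5) → (3,4) → (3,3).
Since 3 matches the lower bound, it is optimal.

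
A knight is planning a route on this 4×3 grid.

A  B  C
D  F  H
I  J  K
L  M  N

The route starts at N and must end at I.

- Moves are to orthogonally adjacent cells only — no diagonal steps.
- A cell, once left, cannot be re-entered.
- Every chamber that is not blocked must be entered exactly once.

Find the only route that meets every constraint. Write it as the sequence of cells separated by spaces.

N K H C B A D F J M L I

Need to visit all 12 open cells exactly once, starting at N and ending at I.
Cell L has only two open neighbours (I and M), so the path must pass straight through it: one of those is the cell it's entered from and the other is where it exits.
Route from N: 3× up (reaching C), 2× left (reaching A), down to D, right to F, 2× down (reaching M), left to L, up to I — 11 moves in all.
Check: all 12 open cells covered.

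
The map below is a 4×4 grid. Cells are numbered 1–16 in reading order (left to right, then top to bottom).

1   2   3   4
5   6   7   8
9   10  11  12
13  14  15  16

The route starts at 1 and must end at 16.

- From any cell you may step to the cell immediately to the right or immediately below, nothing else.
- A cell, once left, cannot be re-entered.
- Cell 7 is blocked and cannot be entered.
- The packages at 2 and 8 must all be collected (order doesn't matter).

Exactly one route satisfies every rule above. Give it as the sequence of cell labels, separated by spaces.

Moves only go right or down, so the column and row indices never decrease.
Route from 1: 3× right (reaching 4), 3× down (reaching 16) — 6 moves in all.
Check: all required cells visited.

1 2 3 4 8 12 16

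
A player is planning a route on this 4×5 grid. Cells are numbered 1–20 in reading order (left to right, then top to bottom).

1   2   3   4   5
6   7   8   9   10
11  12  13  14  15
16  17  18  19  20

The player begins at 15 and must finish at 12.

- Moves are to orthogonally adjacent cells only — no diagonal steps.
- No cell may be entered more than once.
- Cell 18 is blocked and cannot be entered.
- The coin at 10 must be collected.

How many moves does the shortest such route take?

5

Any route passes through 10 somewhere between 15 and 12. Summing Manhattan distances along the two legs (15 → 10 → 12) gives a lower bound of 1 + 4 = 5 moves.
A route of 5 moves achieves this: 15 → 10 → 9 → 14 → 13 → 12.
Since 5 matches the lower bound, it is optimal.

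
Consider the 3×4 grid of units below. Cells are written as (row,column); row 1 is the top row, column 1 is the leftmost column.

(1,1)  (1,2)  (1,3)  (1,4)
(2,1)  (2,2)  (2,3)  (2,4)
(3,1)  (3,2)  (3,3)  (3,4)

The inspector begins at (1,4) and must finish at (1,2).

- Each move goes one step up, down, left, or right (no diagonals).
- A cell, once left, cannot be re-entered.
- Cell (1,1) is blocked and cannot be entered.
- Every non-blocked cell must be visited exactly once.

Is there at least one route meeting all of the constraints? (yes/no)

yes

One route that works: (1,4) → (2,4) → (3,4) → (3,3) → (3,2) → (3,1) → (2,1) → (2,2) → (2,3) → (1,3) → (1,2).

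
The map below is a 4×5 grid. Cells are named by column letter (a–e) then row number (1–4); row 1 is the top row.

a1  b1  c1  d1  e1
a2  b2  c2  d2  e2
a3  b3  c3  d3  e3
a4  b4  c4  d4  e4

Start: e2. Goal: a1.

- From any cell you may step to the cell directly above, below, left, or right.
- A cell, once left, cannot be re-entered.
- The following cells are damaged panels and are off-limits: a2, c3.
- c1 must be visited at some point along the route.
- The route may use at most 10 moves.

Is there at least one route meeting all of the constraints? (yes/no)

One route that works: e2 → e1 → d1 → c1 → b1 → a1.

yes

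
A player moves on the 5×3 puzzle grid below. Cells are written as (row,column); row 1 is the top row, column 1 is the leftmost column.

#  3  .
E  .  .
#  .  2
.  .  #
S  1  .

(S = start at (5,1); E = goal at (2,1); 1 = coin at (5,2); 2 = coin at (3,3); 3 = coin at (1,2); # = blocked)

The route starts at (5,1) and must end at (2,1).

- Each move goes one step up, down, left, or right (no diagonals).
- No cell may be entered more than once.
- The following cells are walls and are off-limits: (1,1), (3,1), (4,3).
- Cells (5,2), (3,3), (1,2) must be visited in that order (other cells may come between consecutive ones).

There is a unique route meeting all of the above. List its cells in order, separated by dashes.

(5,1) - (5,2) - (4,2) - (3,2) - (3,3) - (2,3) - (1,3) - (1,2) - (2,2) - (2,1)

The waypoints must appear in the order (5,2), (3,3), (1,2), with no cell reused.
Route from (5,1): right 1 to (5,2), up 2 to (3,2), right 1 to (3,3), up 2 to (1,3), left 1 to (1,2), down 1 to (2,2), left 1 to (2,1) — 9 moves in all.
Check: order respected (1 at step 1, 2 at step 4, 3 at step 7).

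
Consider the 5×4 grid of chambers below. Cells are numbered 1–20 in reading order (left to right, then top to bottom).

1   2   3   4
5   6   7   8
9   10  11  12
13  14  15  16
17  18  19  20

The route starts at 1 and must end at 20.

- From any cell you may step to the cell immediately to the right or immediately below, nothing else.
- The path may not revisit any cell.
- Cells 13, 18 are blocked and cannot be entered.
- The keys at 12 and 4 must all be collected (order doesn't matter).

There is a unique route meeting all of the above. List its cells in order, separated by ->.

1 -> 2 -> 3 -> 4 -> 8 -> 12 -> 16 -> 20

Moves only go right or down, so the column and row indices never decrease.
Route from 1: 3× right (reaching 4), 4× down (reaching 20) — 7 moves in all.
Check: all required cells visited.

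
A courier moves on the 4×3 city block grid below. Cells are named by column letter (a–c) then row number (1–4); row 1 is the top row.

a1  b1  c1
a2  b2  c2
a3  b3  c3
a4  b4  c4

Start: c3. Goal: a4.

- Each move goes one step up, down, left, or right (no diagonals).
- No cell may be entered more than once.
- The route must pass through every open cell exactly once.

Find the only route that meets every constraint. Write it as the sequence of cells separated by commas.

Need to visit all 12 open cells exactly once, starting at c3 and ending at a4.
Route from c3: down 1 to c4, left 1 to b4, up 2 to b2, right 1 to c2, up 1 to c1, left 2 to a1, down 3 to a4 — 11 moves in all.
Check: all 12 open cells covered.

c3, c4, b4, b3, b2, c2, c1, b1, a1, a2, a3, a4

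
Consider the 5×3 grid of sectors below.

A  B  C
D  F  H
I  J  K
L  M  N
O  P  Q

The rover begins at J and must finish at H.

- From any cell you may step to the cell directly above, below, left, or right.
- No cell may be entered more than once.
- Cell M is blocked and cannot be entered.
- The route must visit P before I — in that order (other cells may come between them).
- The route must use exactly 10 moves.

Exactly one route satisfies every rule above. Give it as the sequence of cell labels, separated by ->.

J -> K -> N -> Q -> P -> O -> L -> I -> D -> F -> H

The waypoints must appear in the order P, I, with no cell reused.
Route from J: right to K, 2× down (reaching Q), 2× left (reaching O), 3× up (reaching D), 2× right (reaching H) — 10 moves in all.
Check: order respected (P at step 4, I at step 7); 10 moves as required.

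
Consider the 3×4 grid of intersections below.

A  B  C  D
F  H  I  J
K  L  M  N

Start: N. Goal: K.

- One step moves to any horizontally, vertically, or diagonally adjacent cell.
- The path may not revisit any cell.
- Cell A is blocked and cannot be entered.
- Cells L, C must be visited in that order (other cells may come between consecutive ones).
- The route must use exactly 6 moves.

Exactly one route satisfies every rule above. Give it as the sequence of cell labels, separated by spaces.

N M L I C H K

The waypoints must appear in the order L, C, with no cell reused.
Route from N: left 2 to L, up-right 1 to I, up 1 to C, down-left 2 to K — 6 moves in all.
Check: order respected (L at step 2, C at step 4); 6 moves as required.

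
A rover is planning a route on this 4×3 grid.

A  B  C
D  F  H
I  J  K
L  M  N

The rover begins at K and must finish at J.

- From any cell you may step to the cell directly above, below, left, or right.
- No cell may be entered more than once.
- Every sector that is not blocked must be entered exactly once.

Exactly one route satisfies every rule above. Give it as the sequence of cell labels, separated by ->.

Need to visit all 12 open cells exactly once, starting at K and ending at J.
Cell C has only two open neighbours (H and B), so the path must pass straight through it: one of those is the cell it's entered from and the other is where it exits.
Route from K: down to N, 2× left (reaching L), 3× up (reaching A), 2× right (reaching C), down to H, left to F, down to J — 11 moves in all.
Check: all 12 open cells covered.

K -> N -> M -> L -> I -> D -> A -> B -> C -> H -> F -> J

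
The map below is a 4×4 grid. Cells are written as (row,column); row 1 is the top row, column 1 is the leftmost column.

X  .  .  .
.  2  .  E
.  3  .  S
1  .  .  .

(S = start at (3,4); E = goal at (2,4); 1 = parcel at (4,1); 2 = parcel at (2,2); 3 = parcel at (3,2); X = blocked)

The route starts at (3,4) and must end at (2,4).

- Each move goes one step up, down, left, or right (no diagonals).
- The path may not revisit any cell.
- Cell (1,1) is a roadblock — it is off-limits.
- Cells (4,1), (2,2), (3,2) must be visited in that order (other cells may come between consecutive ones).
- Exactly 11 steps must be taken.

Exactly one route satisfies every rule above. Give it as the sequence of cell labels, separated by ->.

(3,4) -> (4,4) -> (4,3) -> (4,2) -> (4,1) -> (3,1) -> (2,1) -> (2,2) -> (3,2) -> (3,3) -> (2,3) -> (2,4)

The waypoints must appear in the order (4,1), (2,2), (3,2), with no cell reused.
Route from (3,4): down 1 to (4,4), left 3 to (4,1), up 2 to (2,1), right 1 to (2,2), down 1 to (3,2), right 1 to (3,3), up 1 to (2,3), right 1 to (2,4) — 11 moves in all.
Check: order respected (1 at step 4, 2 at step 7, 3 at step 8); 11 moves as required.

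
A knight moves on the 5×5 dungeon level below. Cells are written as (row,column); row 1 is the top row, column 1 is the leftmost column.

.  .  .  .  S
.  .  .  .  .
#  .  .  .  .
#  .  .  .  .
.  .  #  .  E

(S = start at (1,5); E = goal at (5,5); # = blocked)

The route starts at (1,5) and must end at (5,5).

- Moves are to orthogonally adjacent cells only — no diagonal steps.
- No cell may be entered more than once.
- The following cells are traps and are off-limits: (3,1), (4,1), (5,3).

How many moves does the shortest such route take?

4

The Manhattan distance from (1,5) to (5,5) is |1−5| + |5−5| = 4, so at least 4 moves are needed.
A route of 4 moves achieves this: (1,5) → (2,5) → (3,5) → (4,5) → (5,5).
Since 4 matches the lower bound, it is optimal.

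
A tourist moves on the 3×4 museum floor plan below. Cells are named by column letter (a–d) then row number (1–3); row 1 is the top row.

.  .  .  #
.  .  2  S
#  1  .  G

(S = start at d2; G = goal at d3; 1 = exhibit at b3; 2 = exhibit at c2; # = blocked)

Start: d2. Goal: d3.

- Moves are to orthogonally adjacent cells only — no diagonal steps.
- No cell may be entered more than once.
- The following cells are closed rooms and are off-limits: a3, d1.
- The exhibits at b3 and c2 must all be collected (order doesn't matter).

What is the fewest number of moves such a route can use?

Any route passes through b3 and c2 in some order between d2 and d3. Summing Manhattan distances along each leg and taking the cheapest ordering (d2 → c2 → b3 → d3) gives a lower bound of 1 + 2 + 2 = 5 moves.
A route of 5 moves achieves this: d2 → c2 → b2 → b3 → c3 → d3.
Since 5 matches the lower bound, it is optimal.

5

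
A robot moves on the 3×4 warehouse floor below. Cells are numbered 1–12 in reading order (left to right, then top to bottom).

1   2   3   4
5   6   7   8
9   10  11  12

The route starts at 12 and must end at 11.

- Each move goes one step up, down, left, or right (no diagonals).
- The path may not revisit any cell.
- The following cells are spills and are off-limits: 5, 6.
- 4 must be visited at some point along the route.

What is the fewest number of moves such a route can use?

Any route passes through 4 somewhere between 12 and 11. Summing Manhattan distances along the two legs (12 → 4 → 11) gives a lower bound of 2 + 3 = 5 moves.
A route of 5 moves achieves this: 12 → 8 → 4 → 3 → 7 → 11.
Since 5 matches the lower bound, it is optimal.

5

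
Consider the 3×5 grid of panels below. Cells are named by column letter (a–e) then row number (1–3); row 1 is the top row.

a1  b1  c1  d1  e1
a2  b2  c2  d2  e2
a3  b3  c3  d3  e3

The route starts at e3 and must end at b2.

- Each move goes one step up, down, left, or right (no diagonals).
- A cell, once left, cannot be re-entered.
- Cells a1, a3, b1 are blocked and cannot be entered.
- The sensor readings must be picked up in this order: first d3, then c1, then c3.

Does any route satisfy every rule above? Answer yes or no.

yes

One route that works: e3 → d3 → d2 → d1 → c1 → c2 → c3 → b3 → b2.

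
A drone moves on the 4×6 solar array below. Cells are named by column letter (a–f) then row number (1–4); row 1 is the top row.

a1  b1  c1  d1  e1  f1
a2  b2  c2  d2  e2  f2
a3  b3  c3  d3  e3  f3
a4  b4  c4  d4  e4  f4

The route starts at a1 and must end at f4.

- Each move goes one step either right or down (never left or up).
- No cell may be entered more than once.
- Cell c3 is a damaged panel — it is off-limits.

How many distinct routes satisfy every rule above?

32

A right/down-only route from a1 to f4 makes exactly 3 down-moves and 5 right-moves in some order.
With no other constraints that would be C(8,3) = 56 routes.
Subtract routes through each blocked cell (inclusion–exclusion for overlaps): − through c3: 24 → 32.
That gives 32 routes.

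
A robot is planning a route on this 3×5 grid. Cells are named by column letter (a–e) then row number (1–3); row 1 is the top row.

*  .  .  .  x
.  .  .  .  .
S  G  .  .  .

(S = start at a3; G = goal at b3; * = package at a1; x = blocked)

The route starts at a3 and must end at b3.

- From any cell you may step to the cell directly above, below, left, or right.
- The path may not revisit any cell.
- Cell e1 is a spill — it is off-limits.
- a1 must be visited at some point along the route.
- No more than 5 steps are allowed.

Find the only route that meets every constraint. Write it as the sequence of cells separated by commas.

a3, a2, a1, b1, b2, b3

The 5-move cap with required stops at a1 leaves no slack for detours.
Route from a3: 2× up (reaching a1), right to b1, 2× down (reaching b3) — 5 moves in all.
Check: all required cells visited; 5 ≤ 5 moves.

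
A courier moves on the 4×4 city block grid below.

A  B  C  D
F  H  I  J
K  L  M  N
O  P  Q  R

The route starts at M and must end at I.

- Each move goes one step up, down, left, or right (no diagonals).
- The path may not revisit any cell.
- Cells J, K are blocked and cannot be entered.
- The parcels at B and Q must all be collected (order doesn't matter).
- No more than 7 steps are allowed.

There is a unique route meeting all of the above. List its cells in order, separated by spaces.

Any route must reach B and Q and still end at I within 7 moves, so the order of the required stops is forced.
Route from M: down to Q, left to P, 3× up (reaching B), right to C, down to I — 7 moves in all.
Check: all required cells visited; 7 ≤ 7 moves.

M Q P L H B C I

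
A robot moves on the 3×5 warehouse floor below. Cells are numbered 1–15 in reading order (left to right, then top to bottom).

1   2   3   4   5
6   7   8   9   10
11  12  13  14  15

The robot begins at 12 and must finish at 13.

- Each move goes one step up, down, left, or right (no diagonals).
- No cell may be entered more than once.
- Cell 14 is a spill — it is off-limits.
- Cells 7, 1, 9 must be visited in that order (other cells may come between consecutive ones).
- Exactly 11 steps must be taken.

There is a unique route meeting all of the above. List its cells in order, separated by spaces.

12 7 6 1 2 3 4 5 10 9 8 13

The waypoints must appear in the order 7, 1, 9, with no cell reused.
Route from 12: up 1 to 7, left 1 to 6, up 1 to 1, right 4 to 5, down 1 to 10, left 2 to 8, down 1 to 13 — 11 moves in all.
Check: order respected (7 at step 1, 1 at step 3, 9 at step 9); 11 moves as required.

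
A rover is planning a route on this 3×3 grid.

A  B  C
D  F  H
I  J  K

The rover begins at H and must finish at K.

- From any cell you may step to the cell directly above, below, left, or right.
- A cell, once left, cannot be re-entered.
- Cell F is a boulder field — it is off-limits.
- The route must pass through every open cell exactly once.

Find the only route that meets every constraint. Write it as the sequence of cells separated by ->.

H -> C -> B -> A -> D -> I -> J -> K

Need to visit all 8 open cells exactly once, starting at H and ending at K.
Cell C has only two open neighbours (H and B), so the path must pass straight through it: one of those is the cell it's entered from and the other is where it exits.
Route from H: up to C, 2× left (reaching A), 2× down (reaching I), 2× right (reaching K) — 7 moves in all.
Check: all 8 open cells covered.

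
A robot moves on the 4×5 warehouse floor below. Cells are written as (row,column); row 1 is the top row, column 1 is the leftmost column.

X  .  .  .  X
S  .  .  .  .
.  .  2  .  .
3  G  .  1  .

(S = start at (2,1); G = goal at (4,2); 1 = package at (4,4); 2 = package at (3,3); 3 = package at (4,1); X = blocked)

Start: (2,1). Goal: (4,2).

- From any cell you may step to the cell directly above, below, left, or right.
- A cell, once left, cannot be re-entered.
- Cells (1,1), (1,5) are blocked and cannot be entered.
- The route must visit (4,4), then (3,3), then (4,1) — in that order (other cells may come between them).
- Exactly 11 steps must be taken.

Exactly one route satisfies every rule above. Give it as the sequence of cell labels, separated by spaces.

(2,1) (2,2) (2,3) (2,4) (3,4) (4,4) (4,3) (3,3) (3,2) (3,1) (4,1) (4,2)

The waypoints must appear in the order (4,4), (3,3), (4,1), with no cell reused.
Route from (2,1): right 3 to (2,4), down 2 to (4,4), left 1 to (4,3), up 1 to (3,3), left 2 to (3,1), down 1 to (4,1), right 1 to (4,2) — 11 moves in all.
Check: order respected (1 at step 5, 2 at step 7, 3 at step 10); 11 moves as required.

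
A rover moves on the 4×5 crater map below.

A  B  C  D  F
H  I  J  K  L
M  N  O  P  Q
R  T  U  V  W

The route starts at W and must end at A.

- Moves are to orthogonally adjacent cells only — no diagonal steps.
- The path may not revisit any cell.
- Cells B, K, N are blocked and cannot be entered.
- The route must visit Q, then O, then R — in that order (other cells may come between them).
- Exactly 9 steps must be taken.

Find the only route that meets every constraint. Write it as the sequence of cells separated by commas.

The waypoints must appear in the order Q, O, R, with no cell reused.
Route from W: up 1 to Q, left 2 to O, down 1 to U, left 2 to R, up 3 to A — 9 moves in all.
Check: order respected (Q at step 1, O at step 3, R at step 6); 9 moves as required.

W, Q, P, O, U, T, R, M, H, A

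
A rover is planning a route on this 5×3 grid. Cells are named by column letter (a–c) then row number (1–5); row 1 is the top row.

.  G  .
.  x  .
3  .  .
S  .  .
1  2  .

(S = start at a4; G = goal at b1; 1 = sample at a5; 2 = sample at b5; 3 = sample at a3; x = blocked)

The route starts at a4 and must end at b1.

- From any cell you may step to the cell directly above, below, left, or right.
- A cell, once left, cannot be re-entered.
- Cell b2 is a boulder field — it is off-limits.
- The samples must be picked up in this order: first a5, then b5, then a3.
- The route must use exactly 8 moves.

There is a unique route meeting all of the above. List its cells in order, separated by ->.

The waypoints must appear in the order a5, b5, a3, with no cell reused.
Route from a4: down 1 to a5, right 1 to b5, up 2 to b3, left 1 to a3, up 2 to a1, right 1 to b1 — 8 moves in all.
Check: order respected (1 at step 1, 2 at step 2, 3 at step 5); 8 moves as required.

a4 -> a5 -> b5 -> b4 -> b3 -> a3 -> a2 -> a1 -> b1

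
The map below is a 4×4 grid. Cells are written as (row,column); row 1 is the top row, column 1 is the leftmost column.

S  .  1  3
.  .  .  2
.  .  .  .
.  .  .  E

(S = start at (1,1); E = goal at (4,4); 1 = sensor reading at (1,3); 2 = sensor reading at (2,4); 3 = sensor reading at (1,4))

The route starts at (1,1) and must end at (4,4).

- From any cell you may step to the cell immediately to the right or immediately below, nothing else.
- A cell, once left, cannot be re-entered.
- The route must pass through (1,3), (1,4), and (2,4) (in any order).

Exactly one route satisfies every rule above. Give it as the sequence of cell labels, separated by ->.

Moves only go right or down, so the column and row indices never decrease.
Route from (1,1): right 3 to (1,4), down 3 to (4,4) — 6 moves in all.
Check: all required cells visited.

(1,1) -> (1,2) -> (1,3) -> (1,4) -> (2,4) -> (3,4) -> (4,4)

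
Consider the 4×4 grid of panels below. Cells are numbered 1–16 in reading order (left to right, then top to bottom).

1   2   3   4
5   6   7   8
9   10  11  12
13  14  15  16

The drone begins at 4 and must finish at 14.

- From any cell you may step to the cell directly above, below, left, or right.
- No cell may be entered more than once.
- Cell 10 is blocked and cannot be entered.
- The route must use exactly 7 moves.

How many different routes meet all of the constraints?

Need simple routes of exactly 7 moves from 4 to 14 (Manhattan distance 5, so 1 moves are spent on a detour and 1 undoing it).
Branch systematically from the start, pruning whenever the remaining move budget drops below the Manhattan distance to 14 or differs from it in parity. Grouping the completions by first move — via 8: 2; via 3: 7 — and summing: 2 + 7 = 9.
That gives 9 routes.

9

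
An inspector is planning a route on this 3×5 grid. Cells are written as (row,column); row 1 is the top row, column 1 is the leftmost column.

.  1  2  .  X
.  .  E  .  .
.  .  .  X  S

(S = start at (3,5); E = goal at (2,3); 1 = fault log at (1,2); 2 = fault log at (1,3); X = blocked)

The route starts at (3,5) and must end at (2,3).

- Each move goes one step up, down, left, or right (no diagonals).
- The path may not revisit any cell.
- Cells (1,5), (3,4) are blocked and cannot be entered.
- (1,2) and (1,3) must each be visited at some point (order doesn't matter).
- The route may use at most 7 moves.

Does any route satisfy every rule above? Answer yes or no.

One route that works: (3,5) → (2,5) → (2,4) → (1,4) → (1,3) → (1,2) → (2,2) → (2,3).

yes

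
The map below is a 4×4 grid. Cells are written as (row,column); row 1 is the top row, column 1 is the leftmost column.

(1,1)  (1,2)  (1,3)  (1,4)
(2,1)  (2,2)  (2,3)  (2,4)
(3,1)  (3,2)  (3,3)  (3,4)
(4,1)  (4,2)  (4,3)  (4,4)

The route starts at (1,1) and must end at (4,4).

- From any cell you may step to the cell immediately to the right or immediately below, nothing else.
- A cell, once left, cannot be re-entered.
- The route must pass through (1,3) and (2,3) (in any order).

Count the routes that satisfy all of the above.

A right/down-only route from (1,1) to (4,4) makes exactly 3 down-moves and 3 right-moves in some order.
With no other constraints that would be C(6,3) = 20 routes.
A monotone route can only reach the required cells in the order (1,3), (2,3), so split there and multiply the segment counts: (1,1)→(1,3): 1; (1,3)→(2,3): 1; (2,3)→(4,4): 3; product = 3.
That gives 3 routes.

3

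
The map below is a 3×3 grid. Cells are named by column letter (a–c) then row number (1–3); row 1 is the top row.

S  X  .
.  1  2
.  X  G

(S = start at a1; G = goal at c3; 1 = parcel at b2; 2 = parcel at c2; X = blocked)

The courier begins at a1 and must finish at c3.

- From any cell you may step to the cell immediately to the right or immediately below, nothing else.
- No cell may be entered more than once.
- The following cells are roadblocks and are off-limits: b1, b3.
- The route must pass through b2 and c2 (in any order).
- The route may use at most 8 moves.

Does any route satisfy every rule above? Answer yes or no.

One route that works: a1 → a2 → b2 → c2 → c3.

yes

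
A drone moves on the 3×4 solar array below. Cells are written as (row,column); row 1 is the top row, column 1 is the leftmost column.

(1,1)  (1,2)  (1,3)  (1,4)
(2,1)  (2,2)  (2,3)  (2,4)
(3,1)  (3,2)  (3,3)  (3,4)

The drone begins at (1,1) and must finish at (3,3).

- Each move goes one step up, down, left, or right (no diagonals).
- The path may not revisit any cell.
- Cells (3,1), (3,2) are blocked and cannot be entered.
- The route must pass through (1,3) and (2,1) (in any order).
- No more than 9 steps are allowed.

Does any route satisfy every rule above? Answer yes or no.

One route that works: (1,1) → (2,1) → (2,2) → (1,2) → (1,3) → (2,3) → (3,3).

yes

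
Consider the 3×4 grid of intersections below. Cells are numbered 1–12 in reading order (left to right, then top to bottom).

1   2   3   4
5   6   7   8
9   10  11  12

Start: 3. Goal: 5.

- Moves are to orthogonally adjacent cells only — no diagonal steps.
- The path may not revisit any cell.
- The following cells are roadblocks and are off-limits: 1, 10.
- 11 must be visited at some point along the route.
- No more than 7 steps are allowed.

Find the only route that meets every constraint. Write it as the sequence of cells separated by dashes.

3 - 4 - 8 - 12 - 11 - 7 - 6 - 5

The budget equals the shortest possible length, so every move has to be on a shortest route through the required cells.
Route from 3: right to 4, 2× down (reaching 12), left to 11, up to 7, 2× left (reaching 5) — 7 moves in all.
Check: all required cells visited; 7 ≤ 7 moves.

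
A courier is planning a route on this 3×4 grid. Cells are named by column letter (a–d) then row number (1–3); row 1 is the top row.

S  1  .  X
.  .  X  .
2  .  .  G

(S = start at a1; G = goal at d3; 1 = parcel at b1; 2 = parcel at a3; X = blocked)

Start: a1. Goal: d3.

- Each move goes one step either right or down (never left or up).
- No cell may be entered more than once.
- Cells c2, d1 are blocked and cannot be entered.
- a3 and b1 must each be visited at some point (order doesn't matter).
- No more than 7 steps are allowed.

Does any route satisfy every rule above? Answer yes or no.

a3 is below but to the left of b1: going b1 → a3 would need a leftward move and a3 → b1 an upward move, so no right/down-only route can visit both required cells.

no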